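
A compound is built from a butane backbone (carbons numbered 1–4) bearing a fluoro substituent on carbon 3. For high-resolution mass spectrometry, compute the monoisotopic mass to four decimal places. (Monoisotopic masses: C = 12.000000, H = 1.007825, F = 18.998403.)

Atom tally by fragment:
  CH3 → C:1 H:3
  CH2 → C:1 H:2
  CH(F) → C:1 H:1 F:1
  CH3 → C:1 H:3
Element totals:
  C: 4
  H: 9
  F: 1
Molecular formula: C4H9F.
  M = 4(12.0) + 9(1.007825) + 18.998403
    = 48.000000 + 9.070425 + 18.998403 = 76.068828

76.0688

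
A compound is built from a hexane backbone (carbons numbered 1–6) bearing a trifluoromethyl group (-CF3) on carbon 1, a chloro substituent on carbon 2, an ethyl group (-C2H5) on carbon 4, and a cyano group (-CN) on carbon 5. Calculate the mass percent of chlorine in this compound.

14.67%

Atom tally by fragment:
  F3CCH2 → C:2 H:2 F:3
  CH(Cl) → C:1 H:1 Cl:1
  CH2 → C:1 H:2
  CH(C2H5) → C:3 H:6
  CH(CN) → C:2 H:1 N:1
  CH3 → C:1 H:3
Element totals:
  C: 10
  H: 15
  Cl: 1
  F: 3
  N: 1
Molecular formula: C10H15ClF3N.
Molar mass = 241.681 g/mol.
Mass from Cl: 1 × 35.45 = 35.450 g/mol.
%Cl = 35.450 / 241.681 × 100 = 14.67%.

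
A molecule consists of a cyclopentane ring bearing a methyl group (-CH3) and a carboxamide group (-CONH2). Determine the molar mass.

Atom tally by fragment:
  cyclopentane ring core → C:5 H:10
  (− 2 ring H displaced by substituents)
  + CH3 → C:1 H:3
  + CONH2 → C:1 H:2 O:1 N:1
Element totals:
  C: 7
  H: 13
  N: 1
  O: 1
Molecular formula: C7H13NO.
  M = 7(12.011) + 13(1.008) + 14.007 + 15.999
    = 84.077 + 13.104 + 14.007 + 15.999 = 127.187

127.19 g/mol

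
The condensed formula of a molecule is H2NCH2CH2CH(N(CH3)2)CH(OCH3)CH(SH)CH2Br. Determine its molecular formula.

Atom tally by fragment:
  H2NCH2 → C:1 H:4 N:1
  CH2 → C:1 H:2
  CH(N(CH3)2) → C:3 H:7 N:1
  CH(OCH3) → C:2 H:4 O:1
  CH(SH) → C:1 H:2 S:1
  CH2Br → C:1 H:2 Br:1
Element totals:
  C: 9
  H: 21
  Br: 1
  N: 2
  O: 1
  S: 1

C9H21BrN2OS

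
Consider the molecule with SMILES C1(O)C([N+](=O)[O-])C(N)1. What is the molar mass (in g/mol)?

Atom tally by fragment:
  cyclopropane ring core → C:3 H:6
  (− 3 ring H displaced by substituents)
  + OH → O:1 H:1
  + NO2 → N:1 O:2
  + NH2 → N:1 H:2
Element totals:
  C: 3
  H: 6
  N: 2
  O: 3
Molecular formula: C3H6N2O3.
  M = 3(12.011) + 6(1.008) + 2(14.007) + 3(15.999)
    = 36.033 + 6.048 + 28.014 + 47.997 = 118.092

118.09 g/mol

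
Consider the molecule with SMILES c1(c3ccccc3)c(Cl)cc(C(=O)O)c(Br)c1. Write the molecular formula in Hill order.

Atom tally by fragment:
  benzene ring core → C:6 H:6
  (− 4 ring H displaced by substituents)
  + C6H5 → C:6 H:5
  + Cl → Cl:1
  + COOH → C:1 H:1 O:2
  + Br → Br:1
Element totals:
  C: 13
  H: 8
  Br: 1
  Cl: 1
  O: 2

C13H8BrClO2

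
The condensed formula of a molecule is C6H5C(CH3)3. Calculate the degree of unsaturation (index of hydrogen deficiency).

4

Element totals:
  C: 10
  H: 14
Molecular formula: C10H14.
DoU = (2C + 2 + N − H − X) / 2 = (2·10 + 2 + 0 − 14 − 0) / 2 = 4.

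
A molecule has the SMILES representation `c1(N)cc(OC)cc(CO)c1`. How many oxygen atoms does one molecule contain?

2

Atom tally by fragment:
  benzene ring core → C:6 H:6
  (− 3 ring H displaced by substituents)
  + NH2 → N:1 H:2
  + OCH3 → C:1 H:3 O:1
  + CH2OH → C:1 H:3 O:1
Element totals:
  C: 8
  H: 11
  N: 1
  O: 2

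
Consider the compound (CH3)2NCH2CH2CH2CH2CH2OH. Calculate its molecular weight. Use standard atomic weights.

Atom tally by fragment:
  (CH3)2NCH2 → C:3 H:8 N:1
  CH2 → C:1 H:2
  CH2 → C:1 H:2
  CH2 → C:1 H:2
  CH2OH → C:1 H:3 O:1
Element totals:
  C: 7
  H: 17
  N: 1
  O: 1
Molecular formula: C7H17NO.
  M = 7(12.011) + 17(1.008) + 14.007 + 15.999
    = 84.077 + 17.136 + 14.007 + 15.999 = 131.219

131.22 g/mol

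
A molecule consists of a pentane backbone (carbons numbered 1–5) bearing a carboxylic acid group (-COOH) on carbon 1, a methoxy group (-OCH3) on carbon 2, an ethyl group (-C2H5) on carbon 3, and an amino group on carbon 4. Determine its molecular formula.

C9H19NO3

Atom tally by fragment:
  HOOCCH2 → C:2 H:3 O:2
  CH(OCH3) → C:2 H:4 O:1
  CH(C2H5) → C:3 H:6
  CH(NH2) → C:1 H:3 N:1
  CH3 → C:1 H:3
Element totals:
  C: 9
  H: 19
  N: 1
  O: 3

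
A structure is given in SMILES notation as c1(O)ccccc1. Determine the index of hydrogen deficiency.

Atom tally by fragment:
  benzene ring core → C:6 H:6
  (− 1 ring H displaced by substituents)
  + OH → O:1 H:1
Element totals:
  C: 6
  H: 6
  O: 1
Molecular formula: C6H6O.
DoU = (2C + 2 + N − H − X) / 2 = (2·6 + 2 + 0 − 6 − 0) / 2 = 4.

4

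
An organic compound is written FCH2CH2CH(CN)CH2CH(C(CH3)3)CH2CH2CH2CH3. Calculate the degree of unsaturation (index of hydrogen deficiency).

2

Atom tally by fragment:
  FCH2 → C:1 H:2 F:1
  CH2 → C:1 H:2
  CH(CN) → C:2 H:1 N:1
  CH2 → C:1 H:2
  CH(C(CH3)3) → C:5 H:10
  CH2 → C:1 H:2
  CH2 → C:1 H:2
  CH2 → C:1 H:2
  CH3 → C:1 H:3
Element totals:
  C: 14
  H: 26
  F: 1
  N: 1
Molecular formula: C14H26FN.
DoU = (2C + 2 + N − H − X) / 2 = (2·14 + 2 + 1 − 26 − 1) / 2 = 2.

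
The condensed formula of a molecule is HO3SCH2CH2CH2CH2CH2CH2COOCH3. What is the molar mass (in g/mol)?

Atom tally by fragment:
  HO3SCH2 → C:1 H:3 S:1 O:3
  CH2 → C:1 H:2
  CH2 → C:1 H:2
  CH2 → C:1 H:2
  CH2 → C:1 H:2
  CH2COOCH3 → C:3 H:5 O:2
Element totals:
  C: 8
  H: 16
  O: 5
  S: 1
Molecular formula: C8H16O5S.
  M = 8(12.011) + 16(1.008) + 5(15.999) + 32.06
    = 96.088 + 16.128 + 79.995 + 32.060 = 224.271

224.27 g/mol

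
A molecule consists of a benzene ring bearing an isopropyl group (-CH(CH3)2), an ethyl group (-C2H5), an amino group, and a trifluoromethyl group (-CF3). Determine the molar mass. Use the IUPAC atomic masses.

Atom tally by fragment:
  benzene ring core → C:6 H:6
  (− 4 ring H displaced by substituents)
  + CH(CH3)2 → C:3 H:7
  + C2H5 → C:2 H:5
  + NH2 → N:1 H:2
  + CF3 → C:1 F:3
Element totals:
  C: 12
  H: 16
  F: 3
  N: 1
Molecular formula: C12H16F3N.
  M = 12(12.011) + 16(1.008) + 3(18.998) + 14.007
    = 144.132 + 16.128 + 56.994 + 14.007 = 231.261

231.26 g/mol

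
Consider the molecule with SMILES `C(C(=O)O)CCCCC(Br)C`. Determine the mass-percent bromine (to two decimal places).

35.81%

Atom tally by fragment:
  HOOCCH2 → C:2 H:3 O:2
  CH2 → C:1 H:2
  CH2 → C:1 H:2
  CH2 → C:1 H:2
  CH2 → C:1 H:2
  CH(Br) → C:1 H:1 Br:1
  CH3 → C:1 H:3
Element totals:
  C: 8
  H: 15
  Br: 1
  O: 2
Molecular formula: C8H15BrO2.
Molar mass = 223.110 g/mol.
Mass from Br: 1 × 79.904 = 79.904 g/mol.
%Br = 79.904 / 223.110 × 100 = 35.81%.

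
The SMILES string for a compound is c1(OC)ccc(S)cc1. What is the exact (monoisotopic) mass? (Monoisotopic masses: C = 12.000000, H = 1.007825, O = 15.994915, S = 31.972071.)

Atom tally by fragment:
  benzene ring core → C:6 H:6
  (− 2 ring H displaced by substituents)
  + OCH3 → C:1 H:3 O:1
  + SH → S:1 H:1
Element totals:
  C: 7
  H: 8
  O: 1
  S: 1
Molecular formula: C7H8OS.
  M = 7(12.0) + 8(1.007825) + 15.994915 + 31.972071
    = 84.000000 + 8.062600 + 15.994915 + 31.972071 = 140.029586

140.0296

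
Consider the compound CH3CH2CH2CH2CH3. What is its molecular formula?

Atom tally by fragment:
  CH3 → C:1 H:3
  CH2 → C:1 H:2
  CH2 → C:1 H:2
  CH2 → C:1 H:2
  CH3 → C:1 H:3
Element totals:
  C: 5
  H: 12

C5H12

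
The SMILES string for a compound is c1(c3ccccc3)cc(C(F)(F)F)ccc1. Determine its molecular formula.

Atom tally by fragment:
  benzene ring core → C:6 H:6
  (− 2 ring H displaced by substituents)
  + C6H5 → C:6 H:5
  + CF3 → C:1 F:3
Element totals:
  C: 13
  H: 9
  F: 3

C13H9F3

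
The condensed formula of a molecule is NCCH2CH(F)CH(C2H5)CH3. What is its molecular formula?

C7H12FN

Atom tally by fragment:
  NCCH2 → C:2 H:2 N:1
  CH(F) → C:1 H:1 F:1
  CH(C2H5) → C:3 H:6
  CH3 → C:1 H:3
Element totals:
  C: 7
  H: 12
  F: 1
  N: 1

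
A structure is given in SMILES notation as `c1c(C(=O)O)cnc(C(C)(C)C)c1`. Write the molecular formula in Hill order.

C10H13NO2

Atom tally by fragment:
  pyridine ring core → C:5 H:5 N:1
  (− 2 ring H displaced by substituents)
  + COOH → C:1 H:1 O:2
  + C(CH3)3 → C:4 H:9
Element totals:
  C: 10
  H: 13
  N: 1
  O: 2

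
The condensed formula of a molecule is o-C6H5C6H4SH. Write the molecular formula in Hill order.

C12H10S

Atom tally by fragment:
  benzene ring core → C:6 H:6
  (− 2 ring H displaced by substituents)
  + C6H5 → C:6 H:5
  + SH → S:1 H:1
Element totals:
  C: 12
  H: 10
  S: 1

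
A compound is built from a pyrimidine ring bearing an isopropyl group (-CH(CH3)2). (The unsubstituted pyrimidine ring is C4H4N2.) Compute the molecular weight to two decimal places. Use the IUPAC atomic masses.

Atom tally by fragment:
  pyrimidine ring core → C:4 H:4 N:2
  (− 1 ring H displaced by substituents)
  + CH(CH3)2 → C:3 H:7
Element totals:
  C: 7
  H: 10
  N: 2
Molecular formula: C7H10N2.
  M = 7(12.011) + 10(1.008) + 2(14.007)
    = 84.077 + 10.080 + 28.014 = 122.171

122.17 g/mol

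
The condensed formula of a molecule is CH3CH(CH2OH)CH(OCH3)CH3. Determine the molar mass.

Atom tally by fragment:
  CH3 → C:1 H:3
  CH(CH2OH) → C:2 H:4 O:1
  CH(OCH3) → C:2 H:4 O:1
  CH3 → C:1 H:3
Element totals:
  C: 6
  H: 14
  O: 2
Molecular formula: C6H14O2.
  M = 6(12.011) + 14(1.008) + 2(15.999)
    = 72.066 + 14.112 + 31.998 = 118.176

118.18 g/mol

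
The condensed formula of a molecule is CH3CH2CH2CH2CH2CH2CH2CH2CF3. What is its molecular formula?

C9H17F3

Atom tally by fragment:
  CH3 → C:1 H:3
  CH2 → C:1 H:2
  CH2 → C:1 H:2
  CH2 → C:1 H:2
  CH2 → C:1 H:2
  CH2 → C:1 H:2
  CH2 → C:1 H:2
  CH2CF3 → C:2 H:2 F:3
Element totals:
  C: 9
  H: 17
  F: 3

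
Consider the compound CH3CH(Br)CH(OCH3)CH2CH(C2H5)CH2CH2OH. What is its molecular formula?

Atom tally by fragment:
  CH3 → C:1 H:3
  CH(Br) → C:1 H:1 Br:1
  CH(OCH3) → C:2 H:4 O:1
  CH2 → C:1 H:2
  CH(C2H5) → C:3 H:6
  CH2CH2OH → C:2 H:5 O:1
Element totals:
  C: 10
  H: 21
  Br: 1
  O: 2

C10H21BrO2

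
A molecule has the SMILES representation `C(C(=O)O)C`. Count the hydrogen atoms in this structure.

Atom tally by fragment:
  HOOCCH2 → C:2 H:3 O:2
  CH3 → C:1 H:3
Element totals:
  C: 3
  H: 6
  O: 2

6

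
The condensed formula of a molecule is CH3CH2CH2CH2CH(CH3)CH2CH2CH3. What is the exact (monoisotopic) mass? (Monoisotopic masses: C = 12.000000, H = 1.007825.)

Element totals:
  C: 9
  H: 20
Molecular formula: C9H20.
  M = 9(12.0) + 20(1.007825)
    = 108.000000 + 20.156500 = 128.156500

128.1565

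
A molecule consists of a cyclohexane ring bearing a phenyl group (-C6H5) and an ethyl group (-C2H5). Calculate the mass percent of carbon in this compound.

Atom tally by fragment:
  cyclohexane ring core → C:6 H:12
  (− 2 ring H displaced by substituents)
  + C6H5 → C:6 H:5
  + C2H5 → C:2 H:5
Element totals:
  C: 14
  H: 20
Molecular formula: C14H20.
Molar mass = 188.314 g/mol.
Mass from C: 14 × 12.011 = 168.154 g/mol.
%C = 168.154 / 188.314 × 100 = 89.29%.

89.29%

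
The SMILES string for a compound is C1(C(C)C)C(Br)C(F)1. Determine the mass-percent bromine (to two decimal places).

Atom tally by fragment:
  cyclopropane ring core → C:3 H:6
  (− 3 ring H displaced by substituents)
  + CH(CH3)2 → C:3 H:7
  + Br → Br:1
  + F → F:1
Element totals:
  C: 6
  H: 10
  Br: 1
  F: 1
Molecular formula: C6H10BrF.
Molar mass = 181.048 g/mol.
Mass from Br: 1 × 79.904 = 79.904 g/mol.
%Br = 79.904 / 181.048 × 100 = 44.13%.

44.13%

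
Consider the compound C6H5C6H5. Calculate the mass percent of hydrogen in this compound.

6.54%

Atom tally by fragment:
  benzene ring core → C:6 H:6
  (− 1 ring H displaced by substituents)
  + C6H5 → C:6 H:5
Element totals:
  C: 12
  H: 10
Molecular formula: C12H10.
Molar mass = 154.212 g/mol.
Mass from H: 10 × 1.008 = 10.080 g/mol.
%H = 10.080 / 154.212 × 100 = 6.54%.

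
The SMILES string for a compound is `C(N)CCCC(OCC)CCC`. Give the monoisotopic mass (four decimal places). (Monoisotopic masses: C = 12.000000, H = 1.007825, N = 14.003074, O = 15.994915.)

173.1780

Atom tally by fragment:
  H2NCH2 → C:1 H:4 N:1
  CH2 → C:1 H:2
  CH2 → C:1 H:2
  CH2 → C:1 H:2
  CH(OC2H5) → C:3 H:6 O:1
  CH2 → C:1 H:2
  CH2 → C:1 H:2
  CH3 → C:1 H:3
Element totals:
  C: 10
  H: 23
  N: 1
  O: 1
Molecular formula: C10H23NO.
  M = 10(12.0) + 23(1.007825) + 14.003074 + 15.994915
    = 120.000000 + 23.179975 + 14.003074 + 15.994915 = 173.177964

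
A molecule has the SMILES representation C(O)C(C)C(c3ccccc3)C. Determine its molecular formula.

C11H16O

Atom tally by fragment:
  HOCH2 → C:1 H:3 O:1
  CH(CH3) → C:2 H:4
  CH(C6H5) → C:7 H:6
  CH3 → C:1 H:3
Element totals:
  C: 11
  H: 16
  O: 1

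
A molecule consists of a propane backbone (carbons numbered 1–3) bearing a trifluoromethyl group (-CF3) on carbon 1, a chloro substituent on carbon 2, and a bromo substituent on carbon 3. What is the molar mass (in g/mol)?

Atom tally by fragment:
  F3CCH2 → C:2 H:2 F:3
  CH(Cl) → C:1 H:1 Cl:1
  CH2Br → C:1 H:2 Br:1
Element totals:
  C: 4
  H: 5
  Br: 1
  Cl: 1
  F: 3
Molecular formula: C4H5BrClF3.
  M = 4(12.011) + 5(1.008) + 79.904 + 35.45 + 3(18.998)
    = 48.044 + 5.040 + 79.904 + 35.450 + 56.994 = 225.432

225.43 g/mol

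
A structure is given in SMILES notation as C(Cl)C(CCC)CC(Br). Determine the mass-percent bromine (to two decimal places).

37.42%

Atom tally by fragment:
  ClCH2 → C:1 H:2 Cl:1
  CH(CH2CH2CH3) → C:4 H:8
  CH2 → C:1 H:2
  CH2Br → C:1 H:2 Br:1
Element totals:
  C: 7
  H: 14
  Br: 1
  Cl: 1
Molecular formula: C7H14BrCl.
Molar mass = 213.543 g/mol.
Mass from Br: 1 × 79.904 = 79.904 g/mol.
%Br = 79.904 / 213.543 × 100 = 37.42%.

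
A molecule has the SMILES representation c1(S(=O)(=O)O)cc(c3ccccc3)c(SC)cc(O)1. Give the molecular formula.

Atom tally by fragment:
  benzene ring core → C:6 H:6
  (− 4 ring H displaced by substituents)
  + SO3H → S:1 O:3 H:1
  + C6H5 → C:6 H:5
  + SCH3 → C:1 H:3 S:1
  + OH → O:1 H:1
Element totals:
  C: 13
  H: 12
  O: 4
  S: 2

C13H12O4S2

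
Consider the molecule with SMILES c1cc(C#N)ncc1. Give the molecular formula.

Atom tally by fragment:
  pyridine ring core → C:5 H:5 N:1
  (− 1 ring H displaced by substituents)
  + CN → C:1 N:1
Element totals:
  C: 6
  H: 4
  N: 2

C6H4N2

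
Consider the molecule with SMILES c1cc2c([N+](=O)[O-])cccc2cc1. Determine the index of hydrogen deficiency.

8

Atom tally by fragment:
  naphthalene ring system core → C:10 H:8
  (− 1 ring H displaced by substituents)
  + NO2 → N:1 O:2
Element totals:
  C: 10
  H: 7
  N: 1
  O: 2
Molecular formula: C10H7NO2.
DoU = (2C + 2 + N − H − X) / 2 = (2·10 + 2 + 1 − 7 − 0) / 2 = 8.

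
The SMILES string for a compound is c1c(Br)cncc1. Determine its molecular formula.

Atom tally by fragment:
  pyridine ring core → C:5 H:5 N:1
  (− 1 ring H displaced by substituents)
  + Br → Br:1
Element totals:
  C: 5
  H: 4
  Br: 1
  N: 1

C5H4BrN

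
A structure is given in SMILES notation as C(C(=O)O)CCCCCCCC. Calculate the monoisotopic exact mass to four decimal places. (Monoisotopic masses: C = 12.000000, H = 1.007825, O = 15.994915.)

172.1463

Atom tally by fragment:
  HOOCCH2 → C:2 H:3 O:2
  CH2 → C:1 H:2
  CH2 → C:1 H:2
  CH2 → C:1 H:2
  CH2 → C:1 H:2
  CH2 → C:1 H:2
  CH2 → C:1 H:2
  CH2 → C:1 H:2
  CH3 → C:1 H:3
Element totals:
  C: 10
  H: 20
  O: 2
Molecular formula: C10H20O2.
  M = 10(12.0) + 20(1.007825) + 2(15.994915)
    = 120.000000 + 20.156500 + 31.989830 = 172.146330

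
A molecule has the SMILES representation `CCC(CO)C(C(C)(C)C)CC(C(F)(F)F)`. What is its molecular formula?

Atom tally by fragment:
  CH3 → C:1 H:3
  CH2 → C:1 H:2
  CH(CH2OH) → C:2 H:4 O:1
  CH(C(CH3)3) → C:5 H:10
  CH2 → C:1 H:2
  CH2CF3 → C:2 H:2 F:3
Element totals:
  C: 12
  H: 23
  F: 3
  O: 1

C12H23F3O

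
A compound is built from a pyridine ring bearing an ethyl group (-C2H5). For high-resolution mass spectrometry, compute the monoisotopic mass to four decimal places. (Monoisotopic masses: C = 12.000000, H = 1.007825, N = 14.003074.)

Atom tally by fragment:
  pyridine ring core → C:5 H:5 N:1
  (− 1 ring H displaced by substituents)
  + C2H5 → C:2 H:5
Element totals:
  C: 7
  H: 9
  N: 1
Molecular formula: C7H9N.
  M = 7(12.0) + 9(1.007825) + 14.003074
    = 84.000000 + 9.070425 + 14.003074 = 107.073499

107.0735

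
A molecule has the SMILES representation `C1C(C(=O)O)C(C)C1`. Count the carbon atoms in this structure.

6

Atom tally by fragment:
  cyclobutane ring core → C:4 H:8
  (− 2 ring H displaced by substituents)
  + COOH → C:1 H:1 O:2
  + CH3 → C:1 H:3
Element totals:
  C: 6
  H: 10
  O: 2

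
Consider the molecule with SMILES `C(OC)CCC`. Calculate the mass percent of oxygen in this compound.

18.15%

Atom tally by fragment:
  CH3OCH2 → C:2 H:5 O:1
  CH2 → C:1 H:2
  CH2 → C:1 H:2
  CH3 → C:1 H:3
Element totals:
  C: 5
  H: 12
  O: 1
Molecular formula: C5H12O.
Molar mass = 88.150 g/mol.
Mass from O: 1 × 15.999 = 15.999 g/mol.
%O = 15.999 / 88.150 × 100 = 18.15%.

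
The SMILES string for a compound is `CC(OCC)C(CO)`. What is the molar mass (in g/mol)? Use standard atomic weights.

Atom tally by fragment:
  CH3 → C:1 H:3
  CH(OC2H5) → C:3 H:6 O:1
  CH2CH2OH → C:2 H:5 O:1
Element totals:
  C: 6
  H: 14
  O: 2
Molecular formula: C6H14O2.
  M = 6(12.011) + 14(1.008) + 2(15.999)
    = 72.066 + 14.112 + 31.998 = 118.176

118.18 g/mol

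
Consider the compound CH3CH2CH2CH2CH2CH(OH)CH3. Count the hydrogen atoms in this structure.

Element totals:
  C: 7
  H: 16
  O: 1

16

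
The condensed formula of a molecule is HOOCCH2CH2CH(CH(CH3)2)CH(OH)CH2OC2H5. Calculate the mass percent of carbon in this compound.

60.52%

Atom tally by fragment:
  HOOCCH2 → C:2 H:3 O:2
  CH2 → C:1 H:2
  CH(CH(CH3)2) → C:4 H:8
  CH(OH) → C:1 H:2 O:1
  CH2OC2H5 → C:3 H:7 O:1
Element totals:
  C: 11
  H: 22
  O: 4
Molecular formula: C11H22O4.
Molar mass = 218.293 g/mol.
Mass from C: 11 × 12.011 = 132.121 g/mol.
%C = 132.121 / 218.293 × 100 = 60.52%.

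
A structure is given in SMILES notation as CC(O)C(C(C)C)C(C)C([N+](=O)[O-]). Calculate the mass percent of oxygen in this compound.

Atom tally by fragment:
  CH3 → C:1 H:3
  CH(OH) → C:1 H:2 O:1
  CH(CH(CH3)2) → C:4 H:8
  CH(CH3) → C:2 H:4
  CH2NO2 → C:1 H:2 N:1 O:2
Element totals:
  C: 9
  H: 19
  N: 1
  O: 3
Molecular formula: C9H19NO3.
Molar mass = 189.255 g/mol.
Mass from O: 3 × 15.999 = 47.997 g/mol.
%O = 47.997 / 189.255 × 100 = 25.36%.

25.36%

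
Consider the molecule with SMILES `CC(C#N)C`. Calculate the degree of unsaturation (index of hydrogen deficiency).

2

Atom tally by fragment:
  CH3 → C:1 H:3
  CH(CN) → C:2 H:1 N:1
  CH3 → C:1 H:3
Element totals:
  C: 4
  H: 7
  N: 1
Molecular formula: C4H7N.
DoU = (2C + 2 + N − H − X) / 2 = (2·4 + 2 + 1 − 7 − 0) / 2 = 2.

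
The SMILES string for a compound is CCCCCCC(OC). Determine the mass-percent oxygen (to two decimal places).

Atom tally by fragment:
  CH3 → C:1 H:3
  CH2 → C:1 H:2
  CH2 → C:1 H:2
  CH2 → C:1 H:2
  CH2 → C:1 H:2
  CH2 → C:1 H:2
  CH2OCH3 → C:2 H:5 O:1
Element totals:
  C: 8
  H: 18
  O: 1
Molecular formula: C8H18O.
Molar mass = 130.231 g/mol.
Mass from O: 1 × 15.999 = 15.999 g/mol.
%O = 15.999 / 130.231 × 100 = 12.29%.

12.29%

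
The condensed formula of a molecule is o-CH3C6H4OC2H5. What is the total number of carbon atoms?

Atom tally by fragment:
  benzene ring core → C:6 H:6
  (− 2 ring H displaced by substituents)
  + CH3 → C:1 H:3
  + OC2H5 → C:2 H:5 O:1
Element totals:
  C: 9
  H: 12
  O: 1

9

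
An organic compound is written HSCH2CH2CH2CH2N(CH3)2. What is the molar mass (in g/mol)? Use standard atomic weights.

133.25 g/mol

Element totals:
  C: 6
  H: 15
  N: 1
  S: 1
Molecular formula: C6H15NS.
  M = 6(12.011) + 15(1.008) + 14.007 + 32.06
    = 72.066 + 15.120 + 14.007 + 32.060 = 133.253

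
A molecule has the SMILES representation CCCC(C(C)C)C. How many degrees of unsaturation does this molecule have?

0

Atom tally by fragment:
  CH3 → C:1 H:3
  CH2 → C:1 H:2
  CH2 → C:1 H:2
  CH(CH(CH3)2) → C:4 H:8
  CH3 → C:1 H:3
Element totals:
  C: 8
  H: 18
Molecular formula: C8H18.
DoU = (2C + 2 + N − H − X) / 2 = (2·8 + 2 + 0 − 18 − 0) / 2 = 0.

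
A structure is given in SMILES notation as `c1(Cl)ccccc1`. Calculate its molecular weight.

Atom tally by fragment:
  benzene ring core → C:6 H:6
  (− 1 ring H displaced by substituents)
  + Cl → Cl:1
Element totals:
  C: 6
  H: 5
  Cl: 1
Molecular formula: C6H5Cl.
  M = 6(12.011) + 5(1.008) + 35.45
    = 72.066 + 5.040 + 35.450 = 112.556

112.56 g/mol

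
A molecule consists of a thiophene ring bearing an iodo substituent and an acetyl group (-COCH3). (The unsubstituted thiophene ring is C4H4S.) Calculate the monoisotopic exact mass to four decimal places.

251.9106

Atom tally by fragment:
  thiophene ring core → C:4 H:4 S:1
  (− 2 ring H displaced by substituents)
  + I → I:1
  + COCH3 → C:2 H:3 O:1
Element totals:
  C: 6
  H: 5
  I: 1
  O: 1
  S: 1
Molecular formula: C6H5IOS.
  M = 6(12.0) + 5(1.007825) + 126.904472 + 15.994915 + 31.972071
    = 72.000000 + 5.039125 + 126.904472 + 15.994915 + 31.972071 = 251.910583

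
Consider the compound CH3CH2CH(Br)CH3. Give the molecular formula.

Atom tally by fragment:
  CH3 → C:1 H:3
  CH2 → C:1 H:2
  CH(Br) → C:1 H:1 Br:1
  CH3 → C:1 H:3
Element totals:
  C: 4
  H: 9
  Br: 1

C4H9Br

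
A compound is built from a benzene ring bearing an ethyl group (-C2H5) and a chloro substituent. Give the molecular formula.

Atom tally by fragment:
  benzene ring core → C:6 H:6
  (− 2 ring H displaced by substituents)
  + C2H5 → C:2 H:5
  + Cl → Cl:1
Element totals:
  C: 8
  H: 9
  Cl: 1

C8H9Cl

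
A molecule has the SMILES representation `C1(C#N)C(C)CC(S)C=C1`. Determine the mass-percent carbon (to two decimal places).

Atom tally by fragment:
  cyclohexene ring core → C:6 H:10
  (− 3 ring H displaced by substituents)
  + CN → C:1 N:1
  + CH3 → C:1 H:3
  + SH → S:1 H:1
Element totals:
  C: 8
  H: 11
  N: 1
  S: 1
Molecular formula: C8H11NS.
Molar mass = 153.243 g/mol.
Mass from C: 8 × 12.011 = 96.088 g/mol.
%C = 96.088 / 153.243 × 100 = 62.70%.

62.70%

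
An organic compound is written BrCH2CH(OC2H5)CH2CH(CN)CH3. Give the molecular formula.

C8H14BrNO

Atom tally by fragment:
  BrCH2 → C:1 H:2 Br:1
  CH(OC2H5) → C:3 H:6 O:1
  CH2 → C:1 H:2
  CH(CN) → C:2 H:1 N:1
  CH3 → C:1 H:3
Element totals:
  C: 8
  H: 14
  Br: 1
  N: 1
  O: 1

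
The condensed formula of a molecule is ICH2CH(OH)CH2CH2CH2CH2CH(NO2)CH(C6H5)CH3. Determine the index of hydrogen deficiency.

5

Element totals:
  C: 15
  H: 22
  I: 1
  N: 1
  O: 3
Molecular formula: C15H22INO3.
DoU = (2C + 2 + N − H − X) / 2 = (2·15 + 2 + 1 − 22 − 1) / 2 = 5.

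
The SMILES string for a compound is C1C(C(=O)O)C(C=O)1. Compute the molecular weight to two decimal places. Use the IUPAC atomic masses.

114.10 g/mol

Atom tally by fragment:
  cyclopropane ring core → C:3 H:6
  (− 2 ring H displaced by substituents)
  + COOH → C:1 H:1 O:2
  + CHO → C:1 H:1 O:1
Element totals:
  C: 5
  H: 6
  O: 3
Molecular formula: C5H6O3.
  M = 5(12.011) + 6(1.008) + 3(15.999)
    = 60.055 + 6.048 + 47.997 = 114.100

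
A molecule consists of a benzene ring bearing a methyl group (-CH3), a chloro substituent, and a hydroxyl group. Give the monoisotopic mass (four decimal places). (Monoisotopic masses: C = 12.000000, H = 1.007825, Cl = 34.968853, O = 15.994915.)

142.0185

Atom tally by fragment:
  benzene ring core → C:6 H:6
  (− 3 ring H displaced by substituents)
  + CH3 → C:1 H:3
  + Cl → Cl:1
  + OH → O:1 H:1
Element totals:
  C: 7
  H: 7
  Cl: 1
  O: 1
Molecular formula: C7H7ClO.
  M = 7(12.0) + 7(1.007825) + 34.968853 + 15.994915
    = 84.000000 + 7.054775 + 34.968853 + 15.994915 = 142.018543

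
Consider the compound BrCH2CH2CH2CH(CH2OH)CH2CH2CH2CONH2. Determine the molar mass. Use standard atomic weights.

252.15 g/mol

Element totals:
  C: 9
  H: 18
  Br: 1
  N: 1
  O: 2
Molecular formula: C9H18BrNO2.
  M = 9(12.011) + 18(1.008) + 79.904 + 14.007 + 2(15.999)
    = 108.099 + 18.144 + 79.904 + 14.007 + 31.998 = 252.152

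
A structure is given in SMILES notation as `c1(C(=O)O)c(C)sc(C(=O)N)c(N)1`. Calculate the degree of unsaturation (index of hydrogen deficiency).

5

Atom tally by fragment:
  thiophene ring core → C:4 H:4 S:1
  (− 4 ring H displaced by substituents)
  + COOH → C:1 H:1 O:2
  + CH3 → C:1 H:3
  + CONH2 → C:1 H:2 O:1 N:1
  + NH2 → N:1 H:2
Element totals:
  C: 7
  H: 8
  N: 2
  O: 3
  S: 1
Molecular formula: C7H8N2O3S.
DoU = (2C + 2 + N − H − X) / 2 = (2·7 + 2 + 2 − 8 − 0) / 2 = 5.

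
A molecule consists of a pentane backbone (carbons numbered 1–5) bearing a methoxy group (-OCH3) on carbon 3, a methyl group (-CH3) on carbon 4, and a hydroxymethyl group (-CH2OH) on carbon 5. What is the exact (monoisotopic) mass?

146.1307

Atom tally by fragment:
  CH3 → C:1 H:3
  CH2 → C:1 H:2
  CH(OCH3) → C:2 H:4 O:1
  CH(CH3) → C:2 H:4
  CH2CH2OH → C:2 H:5 O:1
Element totals:
  C: 8
  H: 18
  O: 2
Molecular formula: C8H18O2.
  M = 8(12.0) + 18(1.007825) + 2(15.994915)
    = 96.000000 + 18.140850 + 31.989830 = 146.130680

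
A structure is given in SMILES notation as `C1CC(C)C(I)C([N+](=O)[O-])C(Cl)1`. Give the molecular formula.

C7H11ClINO2

Atom tally by fragment:
  cyclohexane ring core → C:6 H:12
  (− 4 ring H displaced by substituents)
  + CH3 → C:1 H:3
  + I → I:1
  + NO2 → N:1 O:2
  + Cl → Cl:1
Element totals:
  C: 7
  H: 11
  Cl: 1
  I: 1
  N: 1
  O: 2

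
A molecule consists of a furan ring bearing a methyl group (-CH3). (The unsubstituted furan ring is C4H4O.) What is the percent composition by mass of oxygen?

Atom tally by fragment:
  furan ring core → C:4 H:4 O:1
  (− 1 ring H displaced by substituents)
  + CH3 → C:1 H:3
Element totals:
  C: 5
  H: 6
  O: 1
Molecular formula: C5H6O.
Molar mass = 82.102 g/mol.
Mass from O: 1 × 15.999 = 15.999 g/mol.
%O = 15.999 / 82.102 × 100 = 19.49%.

19.49%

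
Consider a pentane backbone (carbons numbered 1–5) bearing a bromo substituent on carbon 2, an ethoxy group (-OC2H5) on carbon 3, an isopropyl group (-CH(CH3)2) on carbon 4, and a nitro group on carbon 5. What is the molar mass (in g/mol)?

282.18 g/mol

Atom tally by fragment:
  CH3 → C:1 H:3
  CH(Br) → C:1 H:1 Br:1
  CH(OC2H5) → C:3 H:6 O:1
  CH(CH(CH3)2) → C:4 H:8
  CH2NO2 → C:1 H:2 N:1 O:2
Element totals:
  C: 10
  H: 20
  Br: 1
  N: 1
  O: 3
Molecular formula: C10H20BrNO3.
  M = 10(12.011) + 20(1.008) + 79.904 + 14.007 + 3(15.999)
    = 120.110 + 20.160 + 79.904 + 14.007 + 47.997 = 282.178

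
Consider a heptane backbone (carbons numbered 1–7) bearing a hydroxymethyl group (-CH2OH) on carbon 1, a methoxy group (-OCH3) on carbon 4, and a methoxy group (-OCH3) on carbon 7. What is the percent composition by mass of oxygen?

Atom tally by fragment:
  HOCH2CH2 → C:2 H:5 O:1
  CH2 → C:1 H:2
  CH2 → C:1 H:2
  CH(OCH3) → C:2 H:4 O:1
  CH2 → C:1 H:2
  CH2 → C:1 H:2
  CH2OCH3 → C:2 H:5 O:1
Element totals:
  C: 10
  H: 22
  O: 3
Molecular formula: C10H22O3.
Molar mass = 190.283 g/mol.
Mass from O: 3 × 15.999 = 47.997 g/mol.
%O = 47.997 / 190.283 × 100 = 25.22%.

25.22%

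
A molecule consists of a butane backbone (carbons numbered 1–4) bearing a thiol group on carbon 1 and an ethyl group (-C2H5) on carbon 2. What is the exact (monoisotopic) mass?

118.0816

Atom tally by fragment:
  HSCH2 → C:1 H:3 S:1
  CH(C2H5) → C:3 H:6
  CH2 → C:1 H:2
  CH3 → C:1 H:3
Element totals:
  C: 6
  H: 14
  S: 1
Molecular formula: C6H14S.
  M = 6(12.0) + 14(1.007825) + 31.972071
    = 72.000000 + 14.109550 + 31.972071 = 118.081621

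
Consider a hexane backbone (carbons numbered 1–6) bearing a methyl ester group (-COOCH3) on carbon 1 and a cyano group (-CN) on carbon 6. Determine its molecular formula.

C9H15NO2

Atom tally by fragment:
  CH3OOCCH2 → C:3 H:5 O:2
  CH2 → C:1 H:2
  CH2 → C:1 H:2
  CH2 → C:1 H:2
  CH2 → C:1 H:2
  CH2CN → C:2 H:2 N:1
Element totals:
  C: 9
  H: 15
  N: 1
  O: 2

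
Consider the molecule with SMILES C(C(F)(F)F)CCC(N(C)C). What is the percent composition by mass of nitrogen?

Atom tally by fragment:
  F3CCH2 → C:2 H:2 F:3
  CH2 → C:1 H:2
  CH2 → C:1 H:2
  CH2N(CH3)2 → C:3 H:8 N:1
Element totals:
  C: 7
  H: 14
  F: 3
  N: 1
Molecular formula: C7H14F3N.
Molar mass = 169.190 g/mol.
Mass from N: 1 × 14.007 = 14.007 g/mol.
%N = 14.007 / 169.190 × 100 = 8.28%.

8.28%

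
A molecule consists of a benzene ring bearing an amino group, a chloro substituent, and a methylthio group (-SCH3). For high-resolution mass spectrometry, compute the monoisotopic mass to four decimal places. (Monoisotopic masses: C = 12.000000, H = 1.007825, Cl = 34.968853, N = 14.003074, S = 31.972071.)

173.0066

Atom tally by fragment:
  benzene ring core → C:6 H:6
  (− 3 ring H displaced by substituents)
  + NH2 → N:1 H:2
  + Cl → Cl:1
  + SCH3 → C:1 H:3 S:1
Element totals:
  C: 7
  H: 8
  Cl: 1
  N: 1
  S: 1
Molecular formula: C7H8ClNS.
  M = 7(12.0) + 8(1.007825) + 34.968853 + 14.003074 + 31.972071
    = 84.000000 + 8.062600 + 34.968853 + 14.003074 + 31.972071 = 173.006598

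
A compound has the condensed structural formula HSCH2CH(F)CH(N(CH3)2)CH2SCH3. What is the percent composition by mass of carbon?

Element totals:
  C: 7
  H: 16
  F: 1
  N: 1
  S: 2
Molecular formula: C7H16FNS2.
Molar mass = 197.330 g/mol.
Mass from C: 7 × 12.011 = 84.077 g/mol.
%C = 84.077 / 197.330 × 100 = 42.61%.

42.61%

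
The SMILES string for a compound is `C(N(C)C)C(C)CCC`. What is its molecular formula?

C8H19N

Atom tally by fragment:
  (CH3)2NCH2 → C:3 H:8 N:1
  CH(CH3) → C:2 H:4
  CH2 → C:1 H:2
  CH2 → C:1 H:2
  CH3 → C:1 H:3
Element totals:
  C: 8
  H: 19
  N: 1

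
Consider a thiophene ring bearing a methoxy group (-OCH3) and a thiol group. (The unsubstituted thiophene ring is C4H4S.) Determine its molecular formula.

Atom tally by fragment:
  thiophene ring core → C:4 H:4 S:1
  (− 2 ring H displaced by substituents)
  + OCH3 → C:1 H:3 O:1
  + SH → S:1 H:1
Element totals:
  C: 5
  H: 6
  O: 1
  S: 2

C5H6OS2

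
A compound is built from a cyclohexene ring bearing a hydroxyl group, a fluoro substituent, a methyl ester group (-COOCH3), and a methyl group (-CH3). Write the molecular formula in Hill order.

Atom tally by fragment:
  cyclohexene ring core → C:6 H:10
  (− 4 ring H displaced by substituents)
  + OH → O:1 H:1
  + F → F:1
  + COOCH3 → C:2 H:3 O:2
  + CH3 → C:1 H:3
Element totals:
  C: 9
  H: 13
  F: 1
  O: 3

C9H13FO3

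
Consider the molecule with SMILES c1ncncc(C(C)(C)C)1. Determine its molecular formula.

C8H12N2

Atom tally by fragment:
  pyrimidine ring core → C:4 H:4 N:2
  (− 1 ring H displaced by substituents)
  + C(CH3)3 → C:4 H:9
Element totals:
  C: 8
  H: 12
  N: 2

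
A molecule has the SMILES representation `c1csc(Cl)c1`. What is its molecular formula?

Atom tally by fragment:
  thiophene ring core → C:4 H:4 S:1
  (− 1 ring H displaced by substituents)
  + Cl → Cl:1
Element totals:
  C: 4
  H: 3
  Cl: 1
  S: 1

C4H3ClS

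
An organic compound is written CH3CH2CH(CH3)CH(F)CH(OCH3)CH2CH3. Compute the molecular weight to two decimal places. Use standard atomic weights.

Element totals:
  C: 9
  H: 19
  F: 1
  O: 1
Molecular formula: C9H19FO.
  M = 9(12.011) + 19(1.008) + 18.998 + 15.999
    = 108.099 + 19.152 + 18.998 + 15.999 = 162.248

162.25 g/mol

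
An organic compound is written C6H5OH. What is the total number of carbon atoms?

6

Element totals:
  C: 6
  H: 6
  O: 1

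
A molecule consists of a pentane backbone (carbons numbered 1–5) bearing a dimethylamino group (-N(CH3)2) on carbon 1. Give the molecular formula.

C7H17N

Atom tally by fragment:
  (CH3)2NCH2 → C:3 H:8 N:1
  CH2 → C:1 H:2
  CH2 → C:1 H:2
  CH2 → C:1 H:2
  CH3 → C:1 H:3
Element totals:
  C: 7
  H: 17
  N: 1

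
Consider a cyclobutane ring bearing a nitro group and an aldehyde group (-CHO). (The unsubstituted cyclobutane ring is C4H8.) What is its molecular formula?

C5H7NO3

Atom tally by fragment:
  cyclobutane ring core → C:4 H:8
  (− 2 ring H displaced by substituents)
  + NO2 → N:1 O:2
  + CHO → C:1 H:1 O:1
Element totals:
  C: 5
  H: 7
  N: 1
  O: 3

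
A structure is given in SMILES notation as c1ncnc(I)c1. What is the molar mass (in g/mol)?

Atom tally by fragment:
  pyrimidine ring core → C:4 H:4 N:2
  (− 1 ring H displaced by substituents)
  + I → I:1
Element totals:
  C: 4
  H: 3
  I: 1
  N: 2
Molecular formula: C4H3IN2.
  M = 4(12.011) + 3(1.008) + 126.904 + 2(14.007)
    = 48.044 + 3.024 + 126.904 + 28.014 = 205.986

205.99 g/mol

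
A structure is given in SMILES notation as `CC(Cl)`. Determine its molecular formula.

C2H5Cl

Atom tally by fragment:
  CH3 → C:1 H:3
  CH2Cl → C:1 H:2 Cl:1
Element totals:
  C: 2
  H: 5
  Cl: 1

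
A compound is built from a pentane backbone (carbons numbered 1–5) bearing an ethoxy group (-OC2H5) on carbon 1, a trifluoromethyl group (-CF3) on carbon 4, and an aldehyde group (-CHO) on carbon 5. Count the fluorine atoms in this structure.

Atom tally by fragment:
  C2H5OCH2 → C:3 H:7 O:1
  CH2 → C:1 H:2
  CH2 → C:1 H:2
  CH(CF3) → C:2 H:1 F:3
  CH2CHO → C:2 H:3 O:1
Element totals:
  C: 9
  H: 15
  F: 3
  O: 2

3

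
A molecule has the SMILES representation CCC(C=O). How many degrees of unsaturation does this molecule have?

1

Atom tally by fragment:
  CH3 → C:1 H:3
  CH2 → C:1 H:2
  CH2CHO → C:2 H:3 O:1
Element totals:
  C: 4
  H: 8
  O: 1
Molecular formula: C4H8O.
DoU = (2C + 2 + N − H − X) / 2 = (2·4 + 2 + 0 − 8 − 0) / 2 = 1.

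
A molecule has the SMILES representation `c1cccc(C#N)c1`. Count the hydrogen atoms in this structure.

Atom tally by fragment:
  benzene ring core → C:6 H:6
  (− 1 ring H displaced by substituents)
  + CN → C:1 N:1
Element totals:
  C: 7
  H: 5
  N: 1

5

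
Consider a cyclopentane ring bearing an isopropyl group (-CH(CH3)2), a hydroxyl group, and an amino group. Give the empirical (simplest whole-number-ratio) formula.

Atom tally by fragment:
  cyclopentane ring core → C:5 H:10
  (− 3 ring H displaced by substituents)
  + CH(CH3)2 → C:3 H:7
  + OH → O:1 H:1
  + NH2 → N:1 H:2
Element totals:
  C: 8
  H: 17
  N: 1
  O: 1
Molecular formula: C8H17NO.
gcd of subscripts (8, 17, 1, 1) = 1, so the empirical formula equals the molecular formula.

C8H17NO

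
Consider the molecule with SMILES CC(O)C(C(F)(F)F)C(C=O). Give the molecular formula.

C6H9F3O2

Atom tally by fragment:
  CH3 → C:1 H:3
  CH(OH) → C:1 H:2 O:1
  CH(CF3) → C:2 H:1 F:3
  CH2CHO → C:2 H:3 O:1
Element totals:
  C: 6
  H: 9
  F: 3
  O: 2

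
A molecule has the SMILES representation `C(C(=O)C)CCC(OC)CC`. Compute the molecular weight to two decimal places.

158.24 g/mol

Atom tally by fragment:
  CH3COCH2 → C:3 H:5 O:1
  CH2 → C:1 H:2
  CH2 → C:1 H:2
  CH(OCH3) → C:2 H:4 O:1
  CH2 → C:1 H:2
  CH3 → C:1 H:3
Element totals:
  C: 9
  H: 18
  O: 2
Molecular formula: C9H18O2.
  M = 9(12.011) + 18(1.008) + 2(15.999)
    = 108.099 + 18.144 + 31.998 = 158.241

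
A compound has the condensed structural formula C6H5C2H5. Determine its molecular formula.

C8H10

Atom tally by fragment:
  benzene ring core → C:6 H:6
  (− 1 ring H displaced by substituents)
  + C2H5 → C:2 H:5
Element totals:
  C: 8
  H: 10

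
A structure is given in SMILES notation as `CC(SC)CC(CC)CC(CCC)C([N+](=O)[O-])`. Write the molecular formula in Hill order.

C13H27NO2S

Atom tally by fragment:
  CH3 → C:1 H:3
  CH(SCH3) → C:2 H:4 S:1
  CH2 → C:1 H:2
  CH(C2H5) → C:3 H:6
  CH2 → C:1 H:2
  CH(CH2CH2CH3) → C:4 H:8
  CH2NO2 → C:1 H:2 N:1 O:2
Element totals:
  C: 13
  H: 27
  N: 1
  O: 2
  S: 1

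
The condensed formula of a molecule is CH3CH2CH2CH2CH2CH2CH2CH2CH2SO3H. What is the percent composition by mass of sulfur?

15.39%

Atom tally by fragment:
  CH3 → C:1 H:3
  CH2 → C:1 H:2
  CH2 → C:1 H:2
  CH2 → C:1 H:2
  CH2 → C:1 H:2
  CH2 → C:1 H:2
  CH2 → C:1 H:2
  CH2 → C:1 H:2
  CH2SO3H → C:1 H:3 S:1 O:3
Element totals:
  C: 9
  H: 20
  O: 3
  S: 1
Molecular formula: C9H20O3S.
Molar mass = 208.316 g/mol.
Mass from S: 1 × 32.06 = 32.060 g/mol.
%S = 32.060 / 208.316 × 100 = 15.39%.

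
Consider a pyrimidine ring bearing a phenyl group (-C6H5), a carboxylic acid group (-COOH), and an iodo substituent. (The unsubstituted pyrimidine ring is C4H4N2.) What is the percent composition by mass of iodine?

Atom tally by fragment:
  pyrimidine ring core → C:4 H:4 N:2
  (− 3 ring H displaced by substituents)
  + C6H5 → C:6 H:5
  + COOH → C:1 H:1 O:2
  + I → I:1
Element totals:
  C: 11
  H: 7
  I: 1
  N: 2
  O: 2
Molecular formula: C11H7IN2O2.
Molar mass = 326.093 g/mol.
Mass from I: 1 × 126.904 = 126.904 g/mol.
%I = 126.904 / 326.093 × 100 = 38.92%.

38.92%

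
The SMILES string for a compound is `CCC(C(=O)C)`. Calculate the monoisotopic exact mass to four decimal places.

Atom tally by fragment:
  CH3 → C:1 H:3
  CH2 → C:1 H:2
  CH2COCH3 → C:3 H:5 O:1
Element totals:
  C: 5
  H: 10
  O: 1
Molecular formula: C5H10O.
  M = 5(12.0) + 10(1.007825) + 15.994915
    = 60.000000 + 10.078250 + 15.994915 = 86.073165

86.0732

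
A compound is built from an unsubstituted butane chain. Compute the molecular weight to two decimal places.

58.12 g/mol

Atom tally by fragment:
  CH3 → C:1 H:3
  CH2 → C:1 H:2
  CH2 → C:1 H:2
  CH3 → C:1 H:3
Element totals:
  C: 4
  H: 10
Molecular formula: C4H10.
  M = 4(12.011) + 10(1.008)
    = 48.044 + 10.080 = 58.124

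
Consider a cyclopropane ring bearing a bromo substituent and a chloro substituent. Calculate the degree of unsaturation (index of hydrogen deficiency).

1

Atom tally by fragment:
  cyclopropane ring core → C:3 H:6
  (− 2 ring H displaced by substituents)
  + Br → Br:1
  + Cl → Cl:1
Element totals:
  C: 3
  H: 4
  Br: 1
  Cl: 1
Molecular formula: C3H4BrCl.
DoU = (2C + 2 + N − H − X) / 2 = (2·3 + 2 + 0 − 4 − 2) / 2 = 1.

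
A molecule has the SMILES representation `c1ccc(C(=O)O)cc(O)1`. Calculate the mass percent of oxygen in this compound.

34.75%

Atom tally by fragment:
  benzene ring core → C:6 H:6
  (− 2 ring H displaced by substituents)
  + COOH → C:1 H:1 O:2
  + OH → O:1 H:1
Element totals:
  C: 7
  H: 6
  O: 3
Molecular formula: C7H6O3.
Molar mass = 138.122 g/mol.
Mass from O: 3 × 15.999 = 47.997 g/mol.
%O = 47.997 / 138.122 × 100 = 34.75%.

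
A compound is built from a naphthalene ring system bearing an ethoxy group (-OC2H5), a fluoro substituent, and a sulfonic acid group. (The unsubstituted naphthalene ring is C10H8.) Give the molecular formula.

Atom tally by fragment:
  naphthalene ring system core → C:10 H:8
  (− 3 ring H displaced by substituents)
  + OC2H5 → C:2 H:5 O:1
  + F → F:1
  + SO3H → S:1 O:3 H:1
Element totals:
  C: 12
  H: 11
  F: 1
  O: 4
  S: 1

C12H11FO4S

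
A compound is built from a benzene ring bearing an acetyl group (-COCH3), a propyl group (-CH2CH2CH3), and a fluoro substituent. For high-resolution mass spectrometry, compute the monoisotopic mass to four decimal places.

Atom tally by fragment:
  benzene ring core → C:6 H:6
  (− 3 ring H displaced by substituents)
  + COCH3 → C:2 H:3 O:1
  + CH2CH2CH3 → C:3 H:7
  + F → F:1
Element totals:
  C: 11
  H: 13
  F: 1
  O: 1
Molecular formula: C11H13FO.
  M = 11(12.0) + 13(1.007825) + 18.998403 + 15.994915
    = 132.000000 + 13.101725 + 18.998403 + 15.994915 = 180.095043

180.0950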